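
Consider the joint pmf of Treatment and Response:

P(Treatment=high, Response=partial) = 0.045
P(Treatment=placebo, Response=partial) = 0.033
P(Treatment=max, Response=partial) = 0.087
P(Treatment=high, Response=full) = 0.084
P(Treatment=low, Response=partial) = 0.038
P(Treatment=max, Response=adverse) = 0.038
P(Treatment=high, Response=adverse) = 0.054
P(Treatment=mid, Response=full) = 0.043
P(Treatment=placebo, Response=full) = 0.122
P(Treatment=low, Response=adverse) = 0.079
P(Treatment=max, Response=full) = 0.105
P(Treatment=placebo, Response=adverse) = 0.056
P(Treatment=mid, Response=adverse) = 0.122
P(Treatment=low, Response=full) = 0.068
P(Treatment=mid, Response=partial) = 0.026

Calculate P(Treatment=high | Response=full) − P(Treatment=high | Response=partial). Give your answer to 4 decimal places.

0.0025

P(Response=full) = 0.122 + 0.068 + 0.043 + 0.084 + 0.105 = 0.422; P(Treatment=high | Response=full) = 0.084/0.422 = 0.19905.
P(Response=partial) = 0.033 + 0.038 + 0.026 + 0.045 + 0.087 = 0.229; P(Treatment=high | Response=partial) = 0.045/0.229 = 0.19651.
Difference = 0.0025.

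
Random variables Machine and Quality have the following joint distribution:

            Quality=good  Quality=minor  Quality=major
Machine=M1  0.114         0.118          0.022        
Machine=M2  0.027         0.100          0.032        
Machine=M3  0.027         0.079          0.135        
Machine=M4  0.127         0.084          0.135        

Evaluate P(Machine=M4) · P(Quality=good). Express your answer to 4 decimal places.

0.1021

P(Machine=M4) = 0.127 + 0.084 + 0.135 = 0.346.
P(Quality=good) = 0.114 + 0.027 + 0.027 + 0.127 = 0.295.
Product: 0.346 × 0.295 = 0.1021.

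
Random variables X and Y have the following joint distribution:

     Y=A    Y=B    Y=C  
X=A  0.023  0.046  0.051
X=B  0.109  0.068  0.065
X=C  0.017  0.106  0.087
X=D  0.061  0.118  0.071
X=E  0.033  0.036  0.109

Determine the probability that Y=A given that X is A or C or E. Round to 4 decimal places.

0.1437

P(X=A) = 0.023 + 0.046 + 0.051 = 0.120.
P(X=C) = 0.017 + 0.106 + 0.087 = 0.210.
P(X=E) = 0.033 + 0.036 + 0.109 = 0.178.
P(X ∈ {A, C, E}) = 0.120 + 0.210 + 0.178 = 0.508; P(Y=A, X ∈ {A, C, E}) = 0.023 + 0.017 + 0.033 = 0.073.
P(Y=A | X ∈ {A, C, E}) = 0.073/0.508 = 0.1437.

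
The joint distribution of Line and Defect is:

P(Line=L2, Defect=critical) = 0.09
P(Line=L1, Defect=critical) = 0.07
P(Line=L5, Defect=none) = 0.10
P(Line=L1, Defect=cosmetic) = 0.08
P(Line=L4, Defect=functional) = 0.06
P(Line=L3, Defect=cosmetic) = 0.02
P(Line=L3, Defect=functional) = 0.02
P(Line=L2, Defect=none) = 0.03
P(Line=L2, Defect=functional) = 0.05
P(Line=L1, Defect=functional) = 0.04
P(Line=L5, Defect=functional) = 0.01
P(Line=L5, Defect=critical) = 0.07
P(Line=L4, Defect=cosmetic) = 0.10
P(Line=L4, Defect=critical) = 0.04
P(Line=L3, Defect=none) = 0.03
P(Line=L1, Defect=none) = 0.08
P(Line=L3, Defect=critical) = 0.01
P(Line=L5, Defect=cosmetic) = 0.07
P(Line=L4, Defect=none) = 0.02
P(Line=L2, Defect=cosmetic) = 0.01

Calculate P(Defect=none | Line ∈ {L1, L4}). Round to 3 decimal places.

0.204

P(Line=L1) = 0.08 + 0.08 + 0.04 + 0.07 = 0.27.
P(Line=L4) = 0.02 + 0.10 + 0.06 + 0.04 = 0.22.
P(Line ∈ {L1, L4}) = 0.27 + 0.22 = 0.49; P(Defect=none, Line ∈ {L1, L4}) = 0.08 + 0.02 = 0.10.
P(Defect=none | Line ∈ {L1, L4}) = 0.10/0.49 = 0.204.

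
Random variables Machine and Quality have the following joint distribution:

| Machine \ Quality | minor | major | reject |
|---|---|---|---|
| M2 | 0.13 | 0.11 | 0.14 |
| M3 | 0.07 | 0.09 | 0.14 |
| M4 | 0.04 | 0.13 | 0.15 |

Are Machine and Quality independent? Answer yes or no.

no

P(Machine=M2) = 0.38 and P(Quality=minor) = 0.24, so their product is 0.0912, but P(Machine=M2, Quality=minor) = 0.13. Since these differ, Machine and Quality are not independent.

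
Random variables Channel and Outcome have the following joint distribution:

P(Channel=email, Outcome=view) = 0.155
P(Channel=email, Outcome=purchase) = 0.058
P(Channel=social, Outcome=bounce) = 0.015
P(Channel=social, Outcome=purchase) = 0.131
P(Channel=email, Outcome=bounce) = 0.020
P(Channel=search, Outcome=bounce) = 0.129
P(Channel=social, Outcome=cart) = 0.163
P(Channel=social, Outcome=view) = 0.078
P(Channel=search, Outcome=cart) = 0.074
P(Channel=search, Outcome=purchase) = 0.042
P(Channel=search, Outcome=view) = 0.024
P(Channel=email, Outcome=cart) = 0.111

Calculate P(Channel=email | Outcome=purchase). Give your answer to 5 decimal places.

P(Outcome=purchase) = 0.058 + 0.042 + 0.131 = 0.231.
P(Channel=email | Outcome=purchase) = 0.058/0.231 = 0.25108.

0.25108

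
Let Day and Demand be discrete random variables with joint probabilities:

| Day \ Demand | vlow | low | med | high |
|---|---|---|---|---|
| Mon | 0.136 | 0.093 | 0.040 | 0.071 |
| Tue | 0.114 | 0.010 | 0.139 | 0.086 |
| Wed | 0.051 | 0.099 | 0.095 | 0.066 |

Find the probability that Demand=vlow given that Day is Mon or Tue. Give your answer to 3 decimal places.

P(Day=Mon) = 0.136 + 0.093 + 0.040 + 0.071 = 0.340.
P(Day=Tue) = 0.114 + 0.010 + 0.139 + 0.086 = 0.349.
P(Day ∈ {Mon, Tue}) = 0.340 + 0.349 = 0.689; P(Demand=vlow, Day ∈ {Mon, Tue}) = 0.136 + 0.114 = 0.250.
P(Demand=vlow | Day ∈ {Mon, Tue}) = 0.250/0.689 = 0.363.

0.363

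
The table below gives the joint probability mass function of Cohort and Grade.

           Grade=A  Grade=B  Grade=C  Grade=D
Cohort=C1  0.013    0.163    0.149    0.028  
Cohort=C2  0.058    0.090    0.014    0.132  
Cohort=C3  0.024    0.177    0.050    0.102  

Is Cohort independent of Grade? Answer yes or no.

no

P(Cohort=C1) = 0.353 and P(Grade=C) = 0.213, so their product is 0.07519, but P(Cohort=C1, Grade=C) = 0.149. Since these differ, Cohort and Grade are not independent.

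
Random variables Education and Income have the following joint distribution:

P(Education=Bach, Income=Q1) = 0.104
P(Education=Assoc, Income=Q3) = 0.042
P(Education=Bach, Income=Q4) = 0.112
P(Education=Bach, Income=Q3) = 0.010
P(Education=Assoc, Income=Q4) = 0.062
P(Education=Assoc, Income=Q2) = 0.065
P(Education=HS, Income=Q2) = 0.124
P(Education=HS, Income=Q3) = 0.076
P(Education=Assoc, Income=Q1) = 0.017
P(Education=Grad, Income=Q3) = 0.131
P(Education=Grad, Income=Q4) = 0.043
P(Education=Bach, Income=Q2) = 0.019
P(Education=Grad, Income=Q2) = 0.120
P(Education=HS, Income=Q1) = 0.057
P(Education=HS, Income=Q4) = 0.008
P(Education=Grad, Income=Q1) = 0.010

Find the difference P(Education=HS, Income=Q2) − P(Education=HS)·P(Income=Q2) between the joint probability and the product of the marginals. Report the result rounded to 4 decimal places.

0.0371

P(Education=HS) = 0.057 + 0.124 + 0.076 + 0.008 = 0.265.
P(Income=Q2) = 0.124 + 0.065 + 0.019 + 0.120 = 0.328.
P(Education=HS, Income=Q2) − P(Education=HS)P(Income=Q2) = 0.124 − 0.265×0.328 = 0.0371.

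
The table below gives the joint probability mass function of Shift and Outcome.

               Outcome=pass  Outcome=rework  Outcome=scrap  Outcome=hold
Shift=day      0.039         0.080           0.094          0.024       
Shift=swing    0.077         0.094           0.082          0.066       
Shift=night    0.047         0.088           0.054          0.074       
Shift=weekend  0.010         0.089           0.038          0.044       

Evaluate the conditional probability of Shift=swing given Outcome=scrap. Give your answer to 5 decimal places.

0.30597

P(Outcome=scrap) = 0.094 + 0.082 + 0.054 + 0.038 = 0.268.
P(Shift=swing | Outcome=scrap) = 0.082/0.268 = 0.30597.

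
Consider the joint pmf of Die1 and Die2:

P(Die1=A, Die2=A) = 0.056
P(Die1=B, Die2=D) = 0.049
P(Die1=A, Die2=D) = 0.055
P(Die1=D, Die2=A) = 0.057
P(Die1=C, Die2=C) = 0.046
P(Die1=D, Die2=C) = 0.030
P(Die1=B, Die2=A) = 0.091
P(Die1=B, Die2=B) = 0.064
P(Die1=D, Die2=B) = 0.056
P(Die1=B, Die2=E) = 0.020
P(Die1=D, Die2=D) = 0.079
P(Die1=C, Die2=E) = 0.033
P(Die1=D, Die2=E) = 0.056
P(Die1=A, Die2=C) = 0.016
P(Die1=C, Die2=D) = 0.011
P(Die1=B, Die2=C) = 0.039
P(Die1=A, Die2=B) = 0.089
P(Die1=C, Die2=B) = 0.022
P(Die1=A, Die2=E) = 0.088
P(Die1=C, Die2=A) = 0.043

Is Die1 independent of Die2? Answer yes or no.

P(Die1=B) = 0.263 and P(Die2=E) = 0.197, so their product is 0.05181, but P(Die1=B, Die2=E) = 0.020. Since these differ, Die1 and Die2 are not independent.

no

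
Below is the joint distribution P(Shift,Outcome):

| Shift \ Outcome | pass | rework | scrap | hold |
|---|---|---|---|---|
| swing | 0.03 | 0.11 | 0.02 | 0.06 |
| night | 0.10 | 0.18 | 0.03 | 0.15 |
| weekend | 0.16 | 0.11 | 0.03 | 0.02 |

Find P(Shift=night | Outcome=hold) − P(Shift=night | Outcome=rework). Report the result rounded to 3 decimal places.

0.202

P(Outcome=hold) = 0.06 + 0.15 + 0.02 = 0.23; P(Shift=night | Outcome=hold) = 0.15/0.23 = 0.6522.
P(Outcome=rework) = 0.11 + 0.18 + 0.11 = 0.40; P(Shift=night | Outcome=rework) = 0.18/0.40 = 0.4500.
Difference = 0.202.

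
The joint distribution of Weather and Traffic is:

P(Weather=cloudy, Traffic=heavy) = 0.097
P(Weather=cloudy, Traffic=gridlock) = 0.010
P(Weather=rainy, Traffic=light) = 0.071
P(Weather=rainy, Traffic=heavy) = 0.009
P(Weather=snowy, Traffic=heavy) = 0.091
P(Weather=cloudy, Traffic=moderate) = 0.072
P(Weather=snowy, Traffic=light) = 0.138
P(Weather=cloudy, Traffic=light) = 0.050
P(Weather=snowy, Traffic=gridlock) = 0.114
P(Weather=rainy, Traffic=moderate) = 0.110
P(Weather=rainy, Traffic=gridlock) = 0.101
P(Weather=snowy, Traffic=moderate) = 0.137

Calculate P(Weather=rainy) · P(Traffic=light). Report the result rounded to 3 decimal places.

P(Weather=rainy) = 0.071 + 0.110 + 0.009 + 0.101 = 0.291.
P(Traffic=light) = 0.050 + 0.071 + 0.138 = 0.259.
Product: 0.291 × 0.259 = 0.075.

0.075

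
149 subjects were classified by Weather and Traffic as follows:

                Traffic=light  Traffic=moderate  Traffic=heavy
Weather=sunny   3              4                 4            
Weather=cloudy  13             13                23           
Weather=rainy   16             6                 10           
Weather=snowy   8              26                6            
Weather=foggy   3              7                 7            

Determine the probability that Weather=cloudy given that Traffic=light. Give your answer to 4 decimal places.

Total with Traffic=light: 3 + 13 + 16 + 8 + 3 = 43.
P(Weather=cloudy | Traffic=light) = 13/43 = 0.3023.

0.3023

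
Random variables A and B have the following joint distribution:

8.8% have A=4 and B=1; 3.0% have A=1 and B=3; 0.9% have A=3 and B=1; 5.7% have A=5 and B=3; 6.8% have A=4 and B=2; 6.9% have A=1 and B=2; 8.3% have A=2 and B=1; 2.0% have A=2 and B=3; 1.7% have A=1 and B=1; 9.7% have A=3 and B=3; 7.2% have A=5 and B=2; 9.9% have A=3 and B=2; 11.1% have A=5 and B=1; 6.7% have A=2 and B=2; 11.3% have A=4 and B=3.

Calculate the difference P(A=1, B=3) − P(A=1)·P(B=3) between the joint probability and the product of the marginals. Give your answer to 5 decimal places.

P(A=1) = 0.017 + 0.069 + 0.030 = 0.116.
P(B=3) = 0.030 + 0.020 + 0.097 + 0.113 + 0.057 = 0.317.
P(A=1, B=3) − P(A=1)P(B=3) = 0.030 − 0.116×0.317 = -0.00677.

-0.00677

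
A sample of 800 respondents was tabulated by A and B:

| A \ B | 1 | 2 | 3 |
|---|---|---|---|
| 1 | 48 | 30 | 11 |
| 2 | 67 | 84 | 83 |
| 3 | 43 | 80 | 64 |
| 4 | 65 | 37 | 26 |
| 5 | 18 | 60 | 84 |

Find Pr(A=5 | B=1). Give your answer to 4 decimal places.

Total with B=1: 48 + 67 + 43 + 65 + 18 = 241.
P(A=5 | B=1) = 18/241 = 0.0747.

0.0747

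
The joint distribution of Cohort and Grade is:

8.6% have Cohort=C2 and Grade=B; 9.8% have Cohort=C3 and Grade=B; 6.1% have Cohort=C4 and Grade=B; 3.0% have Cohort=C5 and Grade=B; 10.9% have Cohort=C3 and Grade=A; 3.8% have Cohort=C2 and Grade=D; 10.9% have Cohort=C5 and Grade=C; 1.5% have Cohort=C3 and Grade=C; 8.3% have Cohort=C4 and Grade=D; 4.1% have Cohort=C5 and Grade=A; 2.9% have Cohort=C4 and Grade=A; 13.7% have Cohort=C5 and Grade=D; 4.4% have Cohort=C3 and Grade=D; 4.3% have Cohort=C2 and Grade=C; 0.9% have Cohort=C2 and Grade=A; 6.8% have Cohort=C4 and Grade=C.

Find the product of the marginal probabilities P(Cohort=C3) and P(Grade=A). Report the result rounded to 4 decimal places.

0.0500

P(Cohort=C3) = 0.109 + 0.098 + 0.015 + 0.044 = 0.266.
P(Grade=A) = 0.009 + 0.109 + 0.029 + 0.041 = 0.188.
Product: 0.266 × 0.188 = 0.0500.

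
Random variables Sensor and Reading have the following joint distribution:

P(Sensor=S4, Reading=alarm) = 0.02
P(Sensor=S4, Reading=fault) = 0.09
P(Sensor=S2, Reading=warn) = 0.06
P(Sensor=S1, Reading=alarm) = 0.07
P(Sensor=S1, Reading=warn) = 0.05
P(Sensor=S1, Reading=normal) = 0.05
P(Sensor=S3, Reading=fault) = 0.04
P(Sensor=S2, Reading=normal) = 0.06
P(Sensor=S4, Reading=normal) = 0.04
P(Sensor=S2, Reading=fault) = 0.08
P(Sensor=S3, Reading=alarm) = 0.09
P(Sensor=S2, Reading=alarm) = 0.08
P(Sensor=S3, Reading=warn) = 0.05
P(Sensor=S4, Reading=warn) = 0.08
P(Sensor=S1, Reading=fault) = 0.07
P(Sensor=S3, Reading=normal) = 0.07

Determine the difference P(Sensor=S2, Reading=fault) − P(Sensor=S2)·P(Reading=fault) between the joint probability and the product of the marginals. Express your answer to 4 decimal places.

0.0016

P(Sensor=S2) = 0.06 + 0.06 + 0.08 + 0.08 = 0.28.
P(Reading=fault) = 0.07 + 0.08 + 0.04 + 0.09 = 0.28.
P(Sensor=S2, Reading=fault) − P(Sensor=S2)P(Reading=fault) = 0.08 − 0.28×0.28 = 0.0016.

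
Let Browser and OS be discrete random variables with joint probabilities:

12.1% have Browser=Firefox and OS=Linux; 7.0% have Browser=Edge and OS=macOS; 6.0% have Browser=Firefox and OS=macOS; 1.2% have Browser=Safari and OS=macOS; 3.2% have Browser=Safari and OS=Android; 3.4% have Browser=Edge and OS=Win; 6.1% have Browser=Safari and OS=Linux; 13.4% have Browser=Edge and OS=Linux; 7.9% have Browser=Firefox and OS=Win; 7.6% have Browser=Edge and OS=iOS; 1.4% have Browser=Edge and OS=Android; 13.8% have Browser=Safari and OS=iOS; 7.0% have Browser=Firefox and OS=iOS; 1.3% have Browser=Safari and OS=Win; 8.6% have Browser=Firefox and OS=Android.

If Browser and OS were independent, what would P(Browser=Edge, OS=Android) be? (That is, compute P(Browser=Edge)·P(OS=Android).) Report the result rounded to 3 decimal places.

P(Browser=Edge) = 0.034 + 0.070 + 0.134 + 0.076 + 0.014 = 0.328.
P(OS=Android) = 0.086 + 0.032 + 0.014 = 0.132.
Product: 0.328 × 0.132 = 0.043.

0.043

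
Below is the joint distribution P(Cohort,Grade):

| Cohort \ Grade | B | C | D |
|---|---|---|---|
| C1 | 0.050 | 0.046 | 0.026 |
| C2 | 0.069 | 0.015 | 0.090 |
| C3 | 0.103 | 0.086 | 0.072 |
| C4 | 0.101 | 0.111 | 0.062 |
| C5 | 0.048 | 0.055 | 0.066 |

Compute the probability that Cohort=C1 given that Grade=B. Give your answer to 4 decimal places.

0.1348

P(Grade=B) = 0.050 + 0.069 + 0.103 + 0.101 + 0.048 = 0.371.
P(Cohort=C1 | Grade=B) = 0.050/0.371 = 0.1348.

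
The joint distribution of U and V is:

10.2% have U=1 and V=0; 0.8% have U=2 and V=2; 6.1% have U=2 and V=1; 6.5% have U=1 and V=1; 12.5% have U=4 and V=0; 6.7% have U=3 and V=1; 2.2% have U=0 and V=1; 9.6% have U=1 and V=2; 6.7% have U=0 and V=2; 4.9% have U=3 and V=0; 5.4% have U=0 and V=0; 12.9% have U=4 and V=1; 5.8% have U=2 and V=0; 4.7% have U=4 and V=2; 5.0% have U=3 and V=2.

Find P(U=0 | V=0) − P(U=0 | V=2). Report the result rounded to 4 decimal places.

-0.1108

P(V=0) = 0.054 + 0.102 + 0.058 + 0.049 + 0.125 = 0.388; P(U=0 | V=0) = 0.054/0.388 = 0.13918.
P(V=2) = 0.067 + 0.096 + 0.008 + 0.050 + 0.047 = 0.268; P(U=0 | V=2) = 0.067/0.268 = 0.25000.
Difference = -0.1108.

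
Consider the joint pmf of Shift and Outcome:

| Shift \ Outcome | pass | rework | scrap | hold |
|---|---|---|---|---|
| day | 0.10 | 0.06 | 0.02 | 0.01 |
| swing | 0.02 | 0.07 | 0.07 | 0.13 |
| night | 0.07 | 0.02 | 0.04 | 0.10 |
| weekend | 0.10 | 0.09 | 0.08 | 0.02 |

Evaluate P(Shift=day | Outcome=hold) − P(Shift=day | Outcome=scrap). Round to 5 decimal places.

-0.05678

P(Outcome=hold) = 0.01 + 0.13 + 0.10 + 0.02 = 0.26; P(Shift=day | Outcome=hold) = 0.01/0.26 = 0.038462.
P(Outcome=scrap) = 0.02 + 0.07 + 0.04 + 0.08 = 0.21; P(Shift=day | Outcome=scrap) = 0.02/0.21 = 0.095238.
Difference = -0.05678.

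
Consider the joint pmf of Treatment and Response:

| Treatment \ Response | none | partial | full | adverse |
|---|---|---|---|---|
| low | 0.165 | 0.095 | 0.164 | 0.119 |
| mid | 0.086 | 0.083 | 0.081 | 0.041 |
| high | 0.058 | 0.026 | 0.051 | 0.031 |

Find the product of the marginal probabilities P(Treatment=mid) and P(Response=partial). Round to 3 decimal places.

0.059

P(Treatment=mid) = 0.086 + 0.083 + 0.081 + 0.041 = 0.291.
P(Response=partial) = 0.095 + 0.083 + 0.026 = 0.204.
Product: 0.291 × 0.204 = 0.059.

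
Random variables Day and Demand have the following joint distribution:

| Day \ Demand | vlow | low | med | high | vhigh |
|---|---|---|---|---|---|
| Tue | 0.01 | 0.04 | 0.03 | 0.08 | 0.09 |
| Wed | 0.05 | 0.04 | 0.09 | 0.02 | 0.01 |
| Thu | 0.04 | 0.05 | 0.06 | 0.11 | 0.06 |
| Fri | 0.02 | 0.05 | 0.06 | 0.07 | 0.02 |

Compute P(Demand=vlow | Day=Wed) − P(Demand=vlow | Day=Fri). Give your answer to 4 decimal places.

0.1472

P(Day=Wed) = 0.05 + 0.04 + 0.09 + 0.02 + 0.01 = 0.21; P(Demand=vlow | Day=Wed) = 0.05/0.21 = 0.23810.
P(Day=Fri) = 0.02 + 0.05 + 0.06 + 0.07 + 0.02 = 0.22; P(Demand=vlow | Day=Fri) = 0.02/0.22 = 0.09091.
Difference = 0.1472.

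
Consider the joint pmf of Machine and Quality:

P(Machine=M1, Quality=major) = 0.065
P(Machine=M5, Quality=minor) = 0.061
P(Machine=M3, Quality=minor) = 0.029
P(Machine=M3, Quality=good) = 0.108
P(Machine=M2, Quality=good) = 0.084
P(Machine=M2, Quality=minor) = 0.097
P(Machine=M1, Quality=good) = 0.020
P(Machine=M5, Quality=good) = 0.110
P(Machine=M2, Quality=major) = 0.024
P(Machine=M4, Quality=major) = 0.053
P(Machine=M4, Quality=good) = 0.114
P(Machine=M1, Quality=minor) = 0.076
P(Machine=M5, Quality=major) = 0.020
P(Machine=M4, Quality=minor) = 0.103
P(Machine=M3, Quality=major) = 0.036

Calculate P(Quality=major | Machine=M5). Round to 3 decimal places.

P(Machine=M5) = 0.110 + 0.061 + 0.020 = 0.191.
P(Quality=major | Machine=M5) = 0.020/0.191 = 0.105.

0.105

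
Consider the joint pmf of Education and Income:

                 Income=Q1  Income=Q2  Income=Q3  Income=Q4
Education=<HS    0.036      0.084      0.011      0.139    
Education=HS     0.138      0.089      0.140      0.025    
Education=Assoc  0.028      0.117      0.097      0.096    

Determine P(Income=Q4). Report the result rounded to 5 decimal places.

P(Income=Q4) = 0.139 + 0.025 + 0.096 = 0.260.

0.26000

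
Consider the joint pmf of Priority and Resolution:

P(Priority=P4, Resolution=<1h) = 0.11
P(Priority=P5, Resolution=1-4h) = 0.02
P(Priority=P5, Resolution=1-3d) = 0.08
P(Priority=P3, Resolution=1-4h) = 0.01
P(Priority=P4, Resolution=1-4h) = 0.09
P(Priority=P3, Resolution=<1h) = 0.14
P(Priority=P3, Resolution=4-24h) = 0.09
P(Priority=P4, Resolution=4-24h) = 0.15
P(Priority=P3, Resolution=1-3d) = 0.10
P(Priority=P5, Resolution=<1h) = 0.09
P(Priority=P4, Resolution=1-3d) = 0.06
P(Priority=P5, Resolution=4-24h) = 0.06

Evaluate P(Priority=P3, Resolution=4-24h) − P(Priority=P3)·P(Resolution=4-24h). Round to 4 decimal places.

P(Priority=P3) = 0.14 + 0.01 + 0.09 + 0.10 = 0.34.
P(Resolution=4-24h) = 0.09 + 0.15 + 0.06 = 0.30.
P(Priority=P3, Resolution=4-24h) − P(Priority=P3)P(Resolution=4-24h) = 0.09 − 0.34×0.30 = -0.0120.

-0.0120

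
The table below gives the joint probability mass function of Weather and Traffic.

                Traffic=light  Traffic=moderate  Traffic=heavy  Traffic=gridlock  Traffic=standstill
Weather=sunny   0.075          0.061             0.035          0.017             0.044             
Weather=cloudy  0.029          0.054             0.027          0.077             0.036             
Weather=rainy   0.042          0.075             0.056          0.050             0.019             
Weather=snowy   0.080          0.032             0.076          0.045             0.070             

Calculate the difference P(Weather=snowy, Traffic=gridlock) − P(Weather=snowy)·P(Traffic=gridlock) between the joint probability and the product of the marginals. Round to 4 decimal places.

-0.0123

P(Weather=snowy) = 0.080 + 0.032 + 0.076 + 0.045 + 0.070 = 0.303.
P(Traffic=gridlock) = 0.017 + 0.077 + 0.050 + 0.045 = 0.189.
P(Weather=snowy, Traffic=gridlock) − P(Weather=snowy)P(Traffic=gridlock) = 0.045 − 0.303×0.189 = -0.0123.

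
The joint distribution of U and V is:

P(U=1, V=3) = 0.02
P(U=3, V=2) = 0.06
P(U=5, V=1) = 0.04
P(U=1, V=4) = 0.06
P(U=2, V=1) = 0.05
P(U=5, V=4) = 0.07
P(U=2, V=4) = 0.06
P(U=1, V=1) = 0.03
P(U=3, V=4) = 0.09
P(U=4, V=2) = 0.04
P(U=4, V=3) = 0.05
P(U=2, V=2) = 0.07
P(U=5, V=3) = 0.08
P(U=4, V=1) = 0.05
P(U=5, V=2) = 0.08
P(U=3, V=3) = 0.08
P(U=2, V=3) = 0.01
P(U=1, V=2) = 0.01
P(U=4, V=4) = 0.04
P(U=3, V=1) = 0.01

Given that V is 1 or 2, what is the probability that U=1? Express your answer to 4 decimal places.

0.0909

P(V=1) = 0.03 + 0.05 + 0.01 + 0.05 + 0.04 = 0.18.
P(V=2) = 0.01 + 0.07 + 0.06 + 0.04 + 0.08 = 0.26.
P(V ∈ {1, 2}) = 0.18 + 0.26 = 0.44; P(U=1, V ∈ {1, 2}) = 0.03 + 0.01 = 0.04.
P(U=1 | V ∈ {1, 2}) = 0.04/0.44 = 0.0909.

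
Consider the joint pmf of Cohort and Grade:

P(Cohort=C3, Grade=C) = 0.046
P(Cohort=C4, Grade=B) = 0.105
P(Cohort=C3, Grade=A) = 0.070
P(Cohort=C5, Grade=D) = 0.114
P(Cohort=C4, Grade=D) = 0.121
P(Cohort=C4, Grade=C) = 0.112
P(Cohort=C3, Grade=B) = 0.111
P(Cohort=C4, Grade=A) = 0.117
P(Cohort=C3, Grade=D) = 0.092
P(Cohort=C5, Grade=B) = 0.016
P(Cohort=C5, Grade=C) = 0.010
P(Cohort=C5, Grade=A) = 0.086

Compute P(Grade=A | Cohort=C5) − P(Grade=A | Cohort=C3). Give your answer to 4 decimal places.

0.1611

P(Cohort=C5) = 0.086 + 0.016 + 0.010 + 0.114 = 0.226; P(Grade=A | Cohort=C5) = 0.086/0.226 = 0.38053.
P(Cohort=C3) = 0.070 + 0.111 + 0.046 + 0.092 = 0.319; P(Grade=A | Cohort=C3) = 0.070/0.319 = 0.21944.
Difference = 0.1611.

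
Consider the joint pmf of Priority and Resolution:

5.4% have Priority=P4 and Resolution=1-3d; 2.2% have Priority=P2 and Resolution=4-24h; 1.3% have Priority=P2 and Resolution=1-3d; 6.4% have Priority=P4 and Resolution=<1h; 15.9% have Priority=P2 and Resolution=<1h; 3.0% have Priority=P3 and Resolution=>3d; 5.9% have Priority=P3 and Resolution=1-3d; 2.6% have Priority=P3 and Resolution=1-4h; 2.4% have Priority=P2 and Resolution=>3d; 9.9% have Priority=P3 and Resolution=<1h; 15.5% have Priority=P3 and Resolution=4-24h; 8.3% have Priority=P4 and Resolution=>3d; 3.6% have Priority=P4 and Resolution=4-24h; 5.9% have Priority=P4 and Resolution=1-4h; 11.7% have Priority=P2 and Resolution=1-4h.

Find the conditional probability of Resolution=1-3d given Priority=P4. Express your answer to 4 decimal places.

0.1824

P(Priority=P4) = 0.064 + 0.059 + 0.036 + 0.054 + 0.083 = 0.296.
P(Resolution=1-3d | Priority=P4) = 0.054/0.296 = 0.1824.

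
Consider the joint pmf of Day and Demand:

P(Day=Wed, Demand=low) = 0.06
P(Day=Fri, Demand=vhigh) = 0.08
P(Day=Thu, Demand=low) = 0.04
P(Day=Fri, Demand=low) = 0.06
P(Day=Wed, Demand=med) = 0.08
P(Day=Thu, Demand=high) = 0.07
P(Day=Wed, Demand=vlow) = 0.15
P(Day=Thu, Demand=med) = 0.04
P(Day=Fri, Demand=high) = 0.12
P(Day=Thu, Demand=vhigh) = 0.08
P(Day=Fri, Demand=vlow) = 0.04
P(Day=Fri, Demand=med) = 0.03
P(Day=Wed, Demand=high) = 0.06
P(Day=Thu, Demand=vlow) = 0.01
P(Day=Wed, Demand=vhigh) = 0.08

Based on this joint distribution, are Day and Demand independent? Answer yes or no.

no

P(Day=Wed) = 0.43 and P(Demand=vlow) = 0.20, so their product is 0.0860, but P(Day=Wed, Demand=vlow) = 0.15. Since these differ, Day and Demand are not independent.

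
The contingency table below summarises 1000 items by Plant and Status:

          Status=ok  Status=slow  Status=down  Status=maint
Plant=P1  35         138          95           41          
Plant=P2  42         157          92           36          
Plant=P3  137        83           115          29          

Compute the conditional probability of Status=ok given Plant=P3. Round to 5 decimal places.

0.37637

Total with Plant=P3: 137 + 83 + 115 + 29 = 364.
P(Status=ok | Plant=P3) = 137/364 = 0.37637.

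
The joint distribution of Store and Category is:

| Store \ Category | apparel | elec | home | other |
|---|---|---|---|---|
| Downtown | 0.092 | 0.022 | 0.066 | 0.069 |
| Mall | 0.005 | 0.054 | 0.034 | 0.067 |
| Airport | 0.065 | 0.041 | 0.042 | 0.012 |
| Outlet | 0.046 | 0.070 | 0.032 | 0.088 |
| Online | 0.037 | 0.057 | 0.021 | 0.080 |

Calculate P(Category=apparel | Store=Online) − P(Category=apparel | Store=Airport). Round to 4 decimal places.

-0.2165

P(Store=Online) = 0.037 + 0.057 + 0.021 + 0.080 = 0.195; P(Category=apparel | Store=Online) = 0.037/0.195 = 0.18974.
P(Store=Airport) = 0.065 + 0.041 + 0.042 + 0.012 = 0.160; P(Category=apparel | Store=Airport) = 0.065/0.160 = 0.40625.
Difference = -0.2165.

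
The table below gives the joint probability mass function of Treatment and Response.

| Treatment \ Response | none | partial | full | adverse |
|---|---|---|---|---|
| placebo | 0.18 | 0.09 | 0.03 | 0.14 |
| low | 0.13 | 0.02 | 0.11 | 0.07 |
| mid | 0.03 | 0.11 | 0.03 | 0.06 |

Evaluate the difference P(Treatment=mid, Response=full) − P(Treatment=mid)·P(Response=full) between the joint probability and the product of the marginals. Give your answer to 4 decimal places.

P(Treatment=mid) = 0.03 + 0.11 + 0.03 + 0.06 = 0.23.
P(Response=full) = 0.03 + 0.11 + 0.03 = 0.17.
P(Treatment=mid, Response=full) − P(Treatment=mid)P(Response=full) = 0.03 − 0.23×0.17 = -0.0091.

-0.0091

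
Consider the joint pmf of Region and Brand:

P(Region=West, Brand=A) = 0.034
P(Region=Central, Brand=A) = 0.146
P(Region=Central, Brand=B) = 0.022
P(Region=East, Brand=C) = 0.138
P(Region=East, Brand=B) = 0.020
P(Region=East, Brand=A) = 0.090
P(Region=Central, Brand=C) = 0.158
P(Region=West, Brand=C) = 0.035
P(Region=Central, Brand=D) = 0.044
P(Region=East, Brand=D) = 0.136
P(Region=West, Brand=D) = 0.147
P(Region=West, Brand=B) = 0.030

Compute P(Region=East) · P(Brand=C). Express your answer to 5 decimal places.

0.12710

P(Region=East) = 0.090 + 0.020 + 0.138 + 0.136 = 0.384.
P(Brand=C) = 0.138 + 0.035 + 0.158 = 0.331.
Product: 0.384 × 0.331 = 0.12710.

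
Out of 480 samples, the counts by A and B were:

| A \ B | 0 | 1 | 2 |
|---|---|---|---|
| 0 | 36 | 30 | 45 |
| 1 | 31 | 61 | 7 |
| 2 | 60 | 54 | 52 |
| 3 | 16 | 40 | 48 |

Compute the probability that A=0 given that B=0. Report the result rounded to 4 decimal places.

Total with B=0: 36 + 31 + 60 + 16 = 143.
P(A=0 | B=0) = 36/143 = 0.2517.

0.2517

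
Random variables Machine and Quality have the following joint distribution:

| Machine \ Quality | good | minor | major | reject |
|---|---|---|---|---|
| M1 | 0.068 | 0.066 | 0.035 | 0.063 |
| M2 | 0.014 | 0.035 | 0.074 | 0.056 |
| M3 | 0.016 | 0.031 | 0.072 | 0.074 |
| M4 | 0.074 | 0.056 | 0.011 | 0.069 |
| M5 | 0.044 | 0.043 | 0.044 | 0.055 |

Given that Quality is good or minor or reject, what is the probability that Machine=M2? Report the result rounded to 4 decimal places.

0.1374

P(Quality=good) = 0.068 + 0.014 + 0.016 + 0.074 + 0.044 = 0.216.
P(Quality=minor) = 0.066 + 0.035 + 0.031 + 0.056 + 0.043 = 0.231.
P(Quality=reject) = 0.063 + 0.056 + 0.074 + 0.069 + 0.055 = 0.317.
P(Quality ∈ {good, minor, reject}) = 0.216 + 0.231 + 0.317 = 0.764; P(Machine=M2, Quality ∈ {good, minor, reject}) = 0.014 + 0.035 + 0.056 = 0.105.
P(Machine=M2 | Quality ∈ {good, minor, reject}) = 0.105/0.764 = 0.1374.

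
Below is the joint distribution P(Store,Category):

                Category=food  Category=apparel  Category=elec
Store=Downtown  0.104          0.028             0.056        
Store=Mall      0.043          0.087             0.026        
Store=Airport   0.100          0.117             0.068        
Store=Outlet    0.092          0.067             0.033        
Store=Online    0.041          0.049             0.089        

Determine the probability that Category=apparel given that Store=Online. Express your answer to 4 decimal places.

0.2737

P(Store=Online) = 0.041 + 0.049 + 0.089 = 0.179.
P(Category=apparel | Store=Online) = 0.049/0.179 = 0.2737.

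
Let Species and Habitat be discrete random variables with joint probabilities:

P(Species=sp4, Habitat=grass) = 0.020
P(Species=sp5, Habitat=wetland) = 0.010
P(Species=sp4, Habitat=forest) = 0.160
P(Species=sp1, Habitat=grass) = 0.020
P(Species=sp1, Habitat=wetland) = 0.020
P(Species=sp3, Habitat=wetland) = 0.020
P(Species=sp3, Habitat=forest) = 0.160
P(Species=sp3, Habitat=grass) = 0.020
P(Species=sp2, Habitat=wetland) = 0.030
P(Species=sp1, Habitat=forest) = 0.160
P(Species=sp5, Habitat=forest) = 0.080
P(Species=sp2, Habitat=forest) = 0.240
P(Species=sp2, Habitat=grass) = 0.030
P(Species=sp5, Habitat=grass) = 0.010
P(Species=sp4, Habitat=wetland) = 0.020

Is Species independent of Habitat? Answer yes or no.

Every cell satisfies P(Species,Habitat) = P(Species)·P(Habitat). For instance P(Species=sp1) = 0.200, P(Habitat=forest) = 0.800, and 0.200×0.800 = 0.160 matches the joint entry. So Species and Habitat are independent.

yes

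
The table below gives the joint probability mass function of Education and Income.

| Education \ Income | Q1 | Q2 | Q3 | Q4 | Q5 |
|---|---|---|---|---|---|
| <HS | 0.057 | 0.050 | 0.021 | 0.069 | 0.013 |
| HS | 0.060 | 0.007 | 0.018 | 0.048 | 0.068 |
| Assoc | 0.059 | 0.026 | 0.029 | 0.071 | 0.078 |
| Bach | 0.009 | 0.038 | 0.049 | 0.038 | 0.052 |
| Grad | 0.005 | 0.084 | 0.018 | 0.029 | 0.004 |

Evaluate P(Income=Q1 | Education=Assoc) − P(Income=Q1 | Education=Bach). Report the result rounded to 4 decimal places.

0.1759

P(Education=Assoc) = 0.059 + 0.026 + 0.029 + 0.071 + 0.078 = 0.263; P(Income=Q1 | Education=Assoc) = 0.059/0.263 = 0.22433.
P(Education=Bach) = 0.009 + 0.038 + 0.049 + 0.038 + 0.052 = 0.186; P(Income=Q1 | Education=Bach) = 0.009/0.186 = 0.04839.
Difference = 0.1759.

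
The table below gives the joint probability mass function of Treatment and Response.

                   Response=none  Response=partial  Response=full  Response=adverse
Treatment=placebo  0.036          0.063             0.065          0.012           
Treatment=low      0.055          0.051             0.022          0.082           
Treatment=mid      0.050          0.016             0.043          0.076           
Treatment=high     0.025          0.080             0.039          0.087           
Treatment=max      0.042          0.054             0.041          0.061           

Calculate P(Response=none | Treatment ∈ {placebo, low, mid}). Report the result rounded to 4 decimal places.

0.2469

P(Treatment=placebo) = 0.036 + 0.063 + 0.065 + 0.012 = 0.176.
P(Treatment=low) = 0.055 + 0.051 + 0.022 + 0.082 = 0.210.
P(Treatment=mid) = 0.050 + 0.016 + 0.043 + 0.076 = 0.185.
P(Treatment ∈ {placebo, low, mid}) = 0.176 + 0.210 + 0.185 = 0.571; P(Response=none, Treatment ∈ {placebo, low, mid}) = 0.036 + 0.055 + 0.050 = 0.141.
P(Response=none | Treatment ∈ {placebo, low, mid}) = 0.141/0.571 = 0.2469.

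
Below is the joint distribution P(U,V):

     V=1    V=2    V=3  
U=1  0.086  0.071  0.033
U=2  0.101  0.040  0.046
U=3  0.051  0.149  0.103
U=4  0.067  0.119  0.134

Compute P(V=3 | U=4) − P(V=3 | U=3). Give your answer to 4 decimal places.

P(U=4) = 0.067 + 0.119 + 0.134 = 0.320; P(V=3 | U=4) = 0.134/0.320 = 0.41875.
P(U=3) = 0.051 + 0.149 + 0.103 = 0.303; P(V=3 | U=3) = 0.103/0.303 = 0.33993.
Difference = 0.0788.

0.0788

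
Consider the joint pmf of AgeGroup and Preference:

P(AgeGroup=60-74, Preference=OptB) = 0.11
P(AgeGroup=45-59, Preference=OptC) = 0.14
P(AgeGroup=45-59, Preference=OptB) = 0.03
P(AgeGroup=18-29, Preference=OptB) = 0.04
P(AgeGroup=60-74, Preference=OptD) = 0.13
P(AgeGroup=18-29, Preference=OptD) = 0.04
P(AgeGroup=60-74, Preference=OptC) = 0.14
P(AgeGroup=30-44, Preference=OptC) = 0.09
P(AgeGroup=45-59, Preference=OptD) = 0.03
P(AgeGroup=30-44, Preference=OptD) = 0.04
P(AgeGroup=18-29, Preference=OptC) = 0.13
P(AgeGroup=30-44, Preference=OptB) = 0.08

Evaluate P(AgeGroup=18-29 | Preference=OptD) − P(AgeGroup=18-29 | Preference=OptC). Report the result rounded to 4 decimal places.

P(Preference=OptD) = 0.04 + 0.04 + 0.03 + 0.13 = 0.24; P(AgeGroup=18-29 | Preference=OptD) = 0.04/0.24 = 0.16667.
P(Preference=OptC) = 0.13 + 0.09 + 0.14 + 0.14 = 0.50; P(AgeGroup=18-29 | Preference=OptC) = 0.13/0.50 = 0.26000.
Difference = -0.0933.

-0.0933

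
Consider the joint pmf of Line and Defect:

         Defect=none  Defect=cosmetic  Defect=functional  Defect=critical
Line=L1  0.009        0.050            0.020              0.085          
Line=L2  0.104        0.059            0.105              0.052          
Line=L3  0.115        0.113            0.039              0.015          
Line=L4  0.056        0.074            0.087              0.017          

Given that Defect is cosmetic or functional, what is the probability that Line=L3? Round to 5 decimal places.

0.27788

P(Defect=cosmetic) = 0.050 + 0.059 + 0.113 + 0.074 = 0.296.
P(Defect=functional) = 0.020 + 0.105 + 0.039 + 0.087 = 0.251.
P(Defect ∈ {cosmetic, functional}) = 0.296 + 0.251 = 0.547; P(Line=L3, Defect ∈ {cosmetic, functional}) = 0.113 + 0.039 = 0.152.
P(Line=L3 | Defect ∈ {cosmetic, functional}) = 0.152/0.547 = 0.27788.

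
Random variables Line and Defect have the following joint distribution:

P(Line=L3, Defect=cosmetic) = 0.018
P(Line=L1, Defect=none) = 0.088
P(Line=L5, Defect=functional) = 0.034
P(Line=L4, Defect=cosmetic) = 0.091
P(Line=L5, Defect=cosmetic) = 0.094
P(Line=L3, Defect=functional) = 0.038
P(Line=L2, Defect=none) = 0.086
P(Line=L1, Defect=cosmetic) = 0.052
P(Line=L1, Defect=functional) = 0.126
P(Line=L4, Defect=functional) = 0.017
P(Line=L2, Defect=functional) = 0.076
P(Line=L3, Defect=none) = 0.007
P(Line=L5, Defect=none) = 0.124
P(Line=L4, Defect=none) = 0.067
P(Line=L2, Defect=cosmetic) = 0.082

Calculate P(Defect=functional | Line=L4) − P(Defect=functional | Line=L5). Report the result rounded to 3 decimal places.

-0.038

P(Line=L4) = 0.067 + 0.091 + 0.017 = 0.175; P(Defect=functional | Line=L4) = 0.017/0.175 = 0.0971.
P(Line=L5) = 0.124 + 0.094 + 0.034 = 0.252; P(Defect=functional | Line=L5) = 0.034/0.252 = 0.1349.
Difference = -0.038.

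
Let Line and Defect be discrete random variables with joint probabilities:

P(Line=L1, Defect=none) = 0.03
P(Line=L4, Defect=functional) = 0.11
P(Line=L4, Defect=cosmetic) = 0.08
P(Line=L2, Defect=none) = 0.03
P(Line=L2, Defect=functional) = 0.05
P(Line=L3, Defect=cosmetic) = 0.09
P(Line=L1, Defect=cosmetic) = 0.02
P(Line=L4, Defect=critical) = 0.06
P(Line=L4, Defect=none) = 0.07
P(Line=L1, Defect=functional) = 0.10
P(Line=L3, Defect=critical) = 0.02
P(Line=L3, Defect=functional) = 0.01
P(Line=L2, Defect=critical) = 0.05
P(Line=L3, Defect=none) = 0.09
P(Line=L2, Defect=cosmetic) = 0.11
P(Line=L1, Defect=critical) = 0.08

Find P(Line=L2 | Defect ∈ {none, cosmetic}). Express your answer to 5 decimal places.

P(Defect=none) = 0.03 + 0.03 + 0.09 + 0.07 = 0.22.
P(Defect=cosmetic) = 0.02 + 0.11 + 0.09 + 0.08 = 0.30.
P(Defect ∈ {none, cosmetic}) = 0.22 + 0.30 = 0.52; P(Line=L2, Defect ∈ {none, cosmetic}) = 0.03 + 0.11 = 0.14.
P(Line=L2 | Defect ∈ {none, cosmetic}) = 0.14/0.52 = 0.26923.

0.26923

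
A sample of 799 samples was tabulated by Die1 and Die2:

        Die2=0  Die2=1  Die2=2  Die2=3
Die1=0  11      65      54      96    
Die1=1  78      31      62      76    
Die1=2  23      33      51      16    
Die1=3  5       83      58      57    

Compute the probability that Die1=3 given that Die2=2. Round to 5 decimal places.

0.25778

Total with Die2=2: 54 + 62 + 51 + 58 = 225.
P(Die1=3 | Die2=2) = 58/225 = 0.25778.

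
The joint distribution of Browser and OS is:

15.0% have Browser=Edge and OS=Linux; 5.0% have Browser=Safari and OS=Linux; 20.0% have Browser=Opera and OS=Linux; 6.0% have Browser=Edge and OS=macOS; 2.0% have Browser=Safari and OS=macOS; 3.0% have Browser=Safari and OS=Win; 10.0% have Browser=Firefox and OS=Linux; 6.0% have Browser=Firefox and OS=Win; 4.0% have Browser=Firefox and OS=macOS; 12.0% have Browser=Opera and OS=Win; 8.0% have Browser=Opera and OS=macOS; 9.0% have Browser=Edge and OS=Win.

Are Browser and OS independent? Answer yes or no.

Every cell satisfies P(Browser,OS) = P(Browser)·P(OS). For instance P(Browser=Opera) = 0.400, P(OS=macOS) = 0.200, and 0.400×0.200 = 0.080 matches the joint entry. So Browser and OS are independent.

yes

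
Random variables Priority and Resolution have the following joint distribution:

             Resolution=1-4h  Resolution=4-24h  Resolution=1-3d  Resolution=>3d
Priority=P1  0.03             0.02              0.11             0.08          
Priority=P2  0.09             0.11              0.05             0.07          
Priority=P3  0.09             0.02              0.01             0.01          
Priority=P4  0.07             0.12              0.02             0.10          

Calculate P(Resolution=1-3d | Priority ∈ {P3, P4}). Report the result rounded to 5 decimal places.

0.06818

P(Priority=P3) = 0.09 + 0.02 + 0.01 + 0.01 = 0.13.
P(Priority=P4) = 0.07 + 0.12 + 0.02 + 0.10 = 0.31.
P(Priority ∈ {P3, P4}) = 0.13 + 0.31 = 0.44; P(Resolution=1-3d, Priority ∈ {P3, P4}) = 0.01 + 0.02 = 0.03.
P(Resolution=1-3d | Priority ∈ {P3, P4}) = 0.03/0.44 = 0.06818.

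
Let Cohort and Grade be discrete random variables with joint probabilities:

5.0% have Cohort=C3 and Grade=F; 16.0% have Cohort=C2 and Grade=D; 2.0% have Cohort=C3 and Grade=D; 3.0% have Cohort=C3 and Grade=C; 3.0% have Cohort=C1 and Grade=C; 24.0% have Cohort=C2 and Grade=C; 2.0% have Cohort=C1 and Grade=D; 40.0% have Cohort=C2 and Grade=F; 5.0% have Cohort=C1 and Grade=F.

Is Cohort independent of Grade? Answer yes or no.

Every cell satisfies P(Cohort,Grade) = P(Cohort)·P(Grade). For instance P(Cohort=C2) = 0.800, P(Grade=D) = 0.200, and 0.800×0.200 = 0.160 matches the joint entry. So Cohort and Grade are independent.

yes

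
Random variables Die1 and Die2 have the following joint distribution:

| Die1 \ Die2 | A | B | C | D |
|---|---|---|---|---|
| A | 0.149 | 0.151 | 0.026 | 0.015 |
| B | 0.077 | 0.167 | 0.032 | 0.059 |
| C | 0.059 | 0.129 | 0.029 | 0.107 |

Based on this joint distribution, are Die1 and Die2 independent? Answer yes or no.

P(Die1=A) = 0.341 and P(Die2=A) = 0.285, so their product is 0.09719, but P(Die1=A, Die2=A) = 0.149. Since these differ, Die1 and Die2 are not independent.

no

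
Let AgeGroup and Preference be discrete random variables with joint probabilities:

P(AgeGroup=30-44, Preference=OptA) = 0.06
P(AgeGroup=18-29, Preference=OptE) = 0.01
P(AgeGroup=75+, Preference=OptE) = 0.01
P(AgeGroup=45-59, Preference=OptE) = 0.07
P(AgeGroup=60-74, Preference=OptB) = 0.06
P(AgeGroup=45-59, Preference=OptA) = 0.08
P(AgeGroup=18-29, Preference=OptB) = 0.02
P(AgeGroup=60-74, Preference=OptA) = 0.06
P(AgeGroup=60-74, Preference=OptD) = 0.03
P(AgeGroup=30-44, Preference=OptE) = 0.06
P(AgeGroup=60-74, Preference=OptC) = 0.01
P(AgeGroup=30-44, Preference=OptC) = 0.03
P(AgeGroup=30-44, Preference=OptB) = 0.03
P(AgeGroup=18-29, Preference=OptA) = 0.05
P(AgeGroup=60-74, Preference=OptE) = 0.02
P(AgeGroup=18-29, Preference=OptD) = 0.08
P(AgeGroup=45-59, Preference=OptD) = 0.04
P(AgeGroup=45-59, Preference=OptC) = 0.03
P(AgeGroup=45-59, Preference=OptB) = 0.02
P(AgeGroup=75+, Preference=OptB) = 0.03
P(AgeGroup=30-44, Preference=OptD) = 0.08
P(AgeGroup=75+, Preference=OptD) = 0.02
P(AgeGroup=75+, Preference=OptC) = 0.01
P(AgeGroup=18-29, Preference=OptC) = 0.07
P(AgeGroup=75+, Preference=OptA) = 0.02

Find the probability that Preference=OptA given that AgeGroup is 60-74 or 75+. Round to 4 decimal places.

0.2963

P(AgeGroup=60-74) = 0.06 + 0.06 + 0.01 + 0.03 + 0.02 = 0.18.
P(AgeGroup=75+) = 0.02 + 0.03 + 0.01 + 0.02 + 0.01 = 0.09.
P(AgeGroup ∈ {60-74, 75+}) = 0.18 + 0.09 = 0.27; P(Preference=OptA, AgeGroup ∈ {60-74, 75+}) = 0.06 + 0.02 = 0.08.
P(Preference=OptA | AgeGroup ∈ {60-74, 75+}) = 0.08/0.27 = 0.2963.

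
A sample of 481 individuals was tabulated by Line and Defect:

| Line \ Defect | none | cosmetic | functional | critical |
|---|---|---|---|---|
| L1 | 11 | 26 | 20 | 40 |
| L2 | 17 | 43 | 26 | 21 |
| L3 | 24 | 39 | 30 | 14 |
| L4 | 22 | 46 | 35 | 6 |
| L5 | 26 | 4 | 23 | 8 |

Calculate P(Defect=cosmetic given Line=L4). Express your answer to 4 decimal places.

0.4220

Total with Line=L4: 22 + 46 + 35 + 6 = 109.
P(Defect=cosmetic | Line=L4) = 46/109 = 0.4220.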